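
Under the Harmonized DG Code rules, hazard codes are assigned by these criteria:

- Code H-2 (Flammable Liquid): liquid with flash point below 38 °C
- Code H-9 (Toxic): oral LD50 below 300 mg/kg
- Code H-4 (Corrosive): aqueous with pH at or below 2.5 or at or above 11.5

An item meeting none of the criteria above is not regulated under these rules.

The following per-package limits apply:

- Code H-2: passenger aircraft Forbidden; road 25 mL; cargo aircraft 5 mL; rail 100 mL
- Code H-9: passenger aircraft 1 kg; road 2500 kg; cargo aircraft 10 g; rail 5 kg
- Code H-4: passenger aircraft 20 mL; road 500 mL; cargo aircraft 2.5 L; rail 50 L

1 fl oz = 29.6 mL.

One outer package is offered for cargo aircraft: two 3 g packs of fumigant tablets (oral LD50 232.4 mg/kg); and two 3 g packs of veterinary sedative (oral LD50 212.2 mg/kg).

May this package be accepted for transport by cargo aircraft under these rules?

No

Oral LD50 232.4 mg/kg meets the Code H-9 criterion (Toxic), so the fumigant tablets are Code H-9.
Veterinary sedative: oral LD50 212.2 mg/kg < 300 mg/kg → Code H-9 (Toxic).
Total Code H-9: (two 3 g packs = 6 g) + (two 3 g packs = 6 g) = 12 g.
12 g > 10 g (cargo aircraft limit, Code H-9) — over the limit.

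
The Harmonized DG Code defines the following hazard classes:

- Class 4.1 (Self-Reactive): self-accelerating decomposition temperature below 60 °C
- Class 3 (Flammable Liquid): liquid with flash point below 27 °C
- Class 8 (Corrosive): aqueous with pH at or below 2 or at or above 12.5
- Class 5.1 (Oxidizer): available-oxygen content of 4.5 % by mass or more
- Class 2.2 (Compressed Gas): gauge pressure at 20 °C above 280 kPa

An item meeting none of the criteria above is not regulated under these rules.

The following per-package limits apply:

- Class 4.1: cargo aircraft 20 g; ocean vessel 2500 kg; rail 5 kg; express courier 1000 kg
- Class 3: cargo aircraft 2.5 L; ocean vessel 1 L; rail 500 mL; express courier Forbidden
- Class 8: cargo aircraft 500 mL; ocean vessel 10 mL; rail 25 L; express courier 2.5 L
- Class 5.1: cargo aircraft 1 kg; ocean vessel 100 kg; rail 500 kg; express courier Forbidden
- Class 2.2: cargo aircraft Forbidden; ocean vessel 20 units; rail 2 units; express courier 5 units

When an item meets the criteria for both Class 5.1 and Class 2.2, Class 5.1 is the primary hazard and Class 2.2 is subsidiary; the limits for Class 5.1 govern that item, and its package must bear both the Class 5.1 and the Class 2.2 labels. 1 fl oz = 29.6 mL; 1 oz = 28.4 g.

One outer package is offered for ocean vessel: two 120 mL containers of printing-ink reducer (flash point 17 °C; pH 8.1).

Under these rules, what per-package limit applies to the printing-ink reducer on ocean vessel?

1 L

With flash point 17 °C (< 27 °C), the printing-ink reducer falls in Class 3.
The ocean vessel limit for Class 3 is 1 L.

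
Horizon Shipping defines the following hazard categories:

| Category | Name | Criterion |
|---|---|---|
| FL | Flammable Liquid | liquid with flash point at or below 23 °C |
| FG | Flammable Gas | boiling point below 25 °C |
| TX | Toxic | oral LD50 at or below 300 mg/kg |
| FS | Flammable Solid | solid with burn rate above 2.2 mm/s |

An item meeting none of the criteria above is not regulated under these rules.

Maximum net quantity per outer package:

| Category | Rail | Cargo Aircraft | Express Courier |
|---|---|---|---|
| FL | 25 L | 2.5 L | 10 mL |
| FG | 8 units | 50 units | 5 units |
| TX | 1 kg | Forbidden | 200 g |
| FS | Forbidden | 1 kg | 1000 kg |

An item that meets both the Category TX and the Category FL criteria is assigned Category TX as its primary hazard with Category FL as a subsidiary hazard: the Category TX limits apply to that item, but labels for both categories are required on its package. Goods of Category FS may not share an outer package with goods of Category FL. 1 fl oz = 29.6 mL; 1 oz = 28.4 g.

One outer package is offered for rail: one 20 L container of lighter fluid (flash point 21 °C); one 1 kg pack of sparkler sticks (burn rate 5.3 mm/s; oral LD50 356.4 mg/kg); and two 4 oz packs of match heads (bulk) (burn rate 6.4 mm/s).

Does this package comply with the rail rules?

No

With flash point 21 °C (≤ 23 °C), the lighter fluid falls in Category FL.
With burn rate 5.3 mm/s (> 2.2 mm/s), the sparkler sticks fall in Category FS.
With burn rate 6.4 mm/s (> 2.2 mm/s), the match heads (bulk) fall in Category FS.
Total Category FS: 1 kg + (two 4 oz packs = 227.2 g) = 1227.2 g.
Category FS is Forbidden by rail.
Category FL quantity: 20 L.
20 L ≤ 25 L (rail limit, Category FL) — within limit.
Category FS and Category FL may not share an outer package.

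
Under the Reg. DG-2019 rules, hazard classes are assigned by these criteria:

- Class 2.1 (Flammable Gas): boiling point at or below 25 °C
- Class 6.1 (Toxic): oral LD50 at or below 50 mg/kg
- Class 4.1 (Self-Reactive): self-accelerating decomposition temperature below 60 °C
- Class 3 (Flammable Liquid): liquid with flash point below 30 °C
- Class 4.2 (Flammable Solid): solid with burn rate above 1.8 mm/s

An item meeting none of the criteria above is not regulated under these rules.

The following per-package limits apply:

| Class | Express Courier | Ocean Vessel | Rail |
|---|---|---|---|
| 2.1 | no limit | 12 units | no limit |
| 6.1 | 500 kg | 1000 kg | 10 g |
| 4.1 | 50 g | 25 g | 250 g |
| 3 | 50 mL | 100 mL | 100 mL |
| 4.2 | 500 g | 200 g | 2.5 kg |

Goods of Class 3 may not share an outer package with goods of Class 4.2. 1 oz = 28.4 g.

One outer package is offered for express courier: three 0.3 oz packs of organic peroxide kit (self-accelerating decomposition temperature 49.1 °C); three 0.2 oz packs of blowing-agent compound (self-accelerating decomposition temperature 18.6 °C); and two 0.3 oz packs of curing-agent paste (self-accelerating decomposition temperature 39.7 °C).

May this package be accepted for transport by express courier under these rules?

No

Organic peroxide kit: self-accelerating decomposition temperature 49.1 °C < 60 °C → Class 4.1 (Self-Reactive).
With self-accelerating decomposition temperature 18.6 °C (< 60 °C), the blowing-agent compound falls in Class 4.1.
With self-accelerating decomposition temperature 39.7 °C (< 60 °C), the curing-agent paste falls in Class 4.1.
Total Class 4.1: (three 0.3 oz packs = 25.56 g) + (three 0.2 oz packs = 17.04 g) + (two 0.3 oz packs = 17.04 g) = 59.64 g.
59.64 g > 50 g (express courier limit, Class 4.1) — over the limit.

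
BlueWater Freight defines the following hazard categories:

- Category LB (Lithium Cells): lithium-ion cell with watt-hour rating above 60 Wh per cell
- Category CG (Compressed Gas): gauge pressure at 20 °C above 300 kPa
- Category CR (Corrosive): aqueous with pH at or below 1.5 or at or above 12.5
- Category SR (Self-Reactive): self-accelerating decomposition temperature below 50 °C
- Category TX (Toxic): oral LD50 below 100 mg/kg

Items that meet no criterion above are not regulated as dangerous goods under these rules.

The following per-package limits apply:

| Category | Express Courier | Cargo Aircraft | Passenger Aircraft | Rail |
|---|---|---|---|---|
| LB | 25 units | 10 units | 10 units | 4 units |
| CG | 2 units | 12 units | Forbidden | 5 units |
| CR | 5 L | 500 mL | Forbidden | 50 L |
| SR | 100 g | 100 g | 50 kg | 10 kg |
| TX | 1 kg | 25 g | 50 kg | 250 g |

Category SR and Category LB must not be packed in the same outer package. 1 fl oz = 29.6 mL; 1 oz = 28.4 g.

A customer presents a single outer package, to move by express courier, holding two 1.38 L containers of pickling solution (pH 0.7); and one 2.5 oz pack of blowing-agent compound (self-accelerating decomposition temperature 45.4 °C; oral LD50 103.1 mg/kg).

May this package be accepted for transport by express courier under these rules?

Yes

The pickling solution has pH 0.7, which is ≤ 1.5, so it is Category CR (Corrosive).
With self-accelerating decomposition temperature 45.4 °C (< 50 °C), the blowing-agent compound falls in Category SR.
Category CR quantity: two 1.38 L containers = 2.76 L.
That is within the Category CR express courier limit of 5 L.
Category SR quantity: one 2.5 oz pack = 71 g.
That is within the Category SR express courier limit of 100 g.
The segregation rule (Category SR with Category LB) does not apply to Category CR with Category SR.
Every hazard category is within its express courier limit and no segregation rule is violated.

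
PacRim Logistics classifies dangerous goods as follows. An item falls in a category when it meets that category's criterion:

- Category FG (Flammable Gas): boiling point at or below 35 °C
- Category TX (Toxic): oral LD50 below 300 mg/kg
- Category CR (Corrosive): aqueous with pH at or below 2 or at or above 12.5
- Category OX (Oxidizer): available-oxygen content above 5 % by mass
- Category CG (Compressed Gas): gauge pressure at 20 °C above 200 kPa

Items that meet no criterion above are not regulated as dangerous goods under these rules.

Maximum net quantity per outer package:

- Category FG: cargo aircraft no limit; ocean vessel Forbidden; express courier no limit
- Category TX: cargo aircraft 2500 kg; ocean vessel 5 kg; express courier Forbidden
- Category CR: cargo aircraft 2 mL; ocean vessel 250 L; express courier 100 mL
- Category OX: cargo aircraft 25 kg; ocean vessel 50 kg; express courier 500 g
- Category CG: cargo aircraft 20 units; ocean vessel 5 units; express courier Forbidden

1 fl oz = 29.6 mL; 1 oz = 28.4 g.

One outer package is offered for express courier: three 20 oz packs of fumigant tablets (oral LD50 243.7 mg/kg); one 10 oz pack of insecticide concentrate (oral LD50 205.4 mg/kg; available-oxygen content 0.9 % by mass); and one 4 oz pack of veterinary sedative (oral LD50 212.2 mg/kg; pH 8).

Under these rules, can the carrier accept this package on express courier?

With oral LD50 243.7 mg/kg (< 300 mg/kg), the fumigant tablets fall in Category TX.
The insecticide concentrate has oral LD50 205.4 mg/kg, which is < 300 mg/kg, so it is Category TX (Toxic).
Oral LD50 212.2 mg/kg meets the Category TX criterion (Toxic), so the veterinary sedative is Category TX.
Total Category TX: (three 20 oz packs = 1.704 kg) + (one 10 oz pack = 284 g) + (one 4 oz pack = 113.6 g) = 2101.6 g.
Category TX is Forbidden by express courier.

No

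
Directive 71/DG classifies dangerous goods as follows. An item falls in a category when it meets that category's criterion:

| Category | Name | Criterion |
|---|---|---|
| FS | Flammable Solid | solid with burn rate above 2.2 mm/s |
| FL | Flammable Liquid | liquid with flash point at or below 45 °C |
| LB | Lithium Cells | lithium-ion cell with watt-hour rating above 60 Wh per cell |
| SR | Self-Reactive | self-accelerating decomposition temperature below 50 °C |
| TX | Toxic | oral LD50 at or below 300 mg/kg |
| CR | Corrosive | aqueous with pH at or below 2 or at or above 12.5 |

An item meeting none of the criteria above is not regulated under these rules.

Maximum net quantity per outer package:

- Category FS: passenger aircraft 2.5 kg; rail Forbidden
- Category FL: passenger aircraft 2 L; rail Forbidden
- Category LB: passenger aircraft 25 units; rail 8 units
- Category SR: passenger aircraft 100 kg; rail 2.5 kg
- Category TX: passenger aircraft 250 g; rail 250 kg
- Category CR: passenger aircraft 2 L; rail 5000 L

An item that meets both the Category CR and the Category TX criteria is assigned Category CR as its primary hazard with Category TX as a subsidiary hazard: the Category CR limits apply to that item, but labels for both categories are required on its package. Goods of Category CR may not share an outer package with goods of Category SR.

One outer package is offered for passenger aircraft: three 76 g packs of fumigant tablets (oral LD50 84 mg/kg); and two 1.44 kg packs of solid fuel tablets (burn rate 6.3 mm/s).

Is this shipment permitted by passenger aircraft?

The fumigant tablets have oral LD50 84 mg/kg, which is ≤ 300 mg/kg, so they are Category TX (Toxic).
With burn rate 6.3 mm/s (> 2.2 mm/s), the solid fuel tablets fall in Category FS.
Category TX quantity: three 76 g packs = 228 g.
228 g is within the passenger aircraft limit of 250 g for Category TX.
Category FS quantity: two 1.44 kg packs = 2.88 kg.
2.88 kg exceeds the passenger aircraft limit of 2.5 kg for Category FS.
The segregation rule (Category CR with Category SR) does not apply to Category TX with Category FS.

No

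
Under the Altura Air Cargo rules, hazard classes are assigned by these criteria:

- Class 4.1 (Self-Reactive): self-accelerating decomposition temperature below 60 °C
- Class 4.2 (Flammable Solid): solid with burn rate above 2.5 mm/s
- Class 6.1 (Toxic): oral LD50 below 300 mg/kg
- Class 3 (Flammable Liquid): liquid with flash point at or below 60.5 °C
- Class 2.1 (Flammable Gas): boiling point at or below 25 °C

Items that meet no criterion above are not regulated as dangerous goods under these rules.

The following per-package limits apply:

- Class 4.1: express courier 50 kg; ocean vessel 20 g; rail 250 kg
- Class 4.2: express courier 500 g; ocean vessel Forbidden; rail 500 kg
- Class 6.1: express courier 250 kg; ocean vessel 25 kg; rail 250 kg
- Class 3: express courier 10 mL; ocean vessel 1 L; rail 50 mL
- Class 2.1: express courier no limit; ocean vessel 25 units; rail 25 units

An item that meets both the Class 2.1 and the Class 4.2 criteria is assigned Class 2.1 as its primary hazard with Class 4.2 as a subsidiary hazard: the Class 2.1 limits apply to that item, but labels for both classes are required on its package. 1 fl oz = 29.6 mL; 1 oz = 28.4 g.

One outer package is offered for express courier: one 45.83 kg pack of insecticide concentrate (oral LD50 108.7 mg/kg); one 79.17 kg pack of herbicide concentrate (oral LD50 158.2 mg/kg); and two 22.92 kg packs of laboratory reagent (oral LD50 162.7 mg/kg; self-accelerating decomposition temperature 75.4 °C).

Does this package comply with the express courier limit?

Insecticide concentrate: oral LD50 108.7 mg/kg < 300 mg/kg → Class 6.1 (Toxic).
Herbicide concentrate: oral LD50 158.2 mg/kg < 300 mg/kg → Class 6.1 (Toxic).
Laboratory reagent: oral LD50 162.7 mg/kg < 300 mg/kg → Class 6.1 (Toxic).
Class 6.1 net quantity: 45.83 kg + 79.17 kg + (two 22.92 kg packs = 45.84 kg) = 170.84 kg.
170.84 kg ≤ 250 kg (express courier limit, Class 6.1) — within limit.

Yes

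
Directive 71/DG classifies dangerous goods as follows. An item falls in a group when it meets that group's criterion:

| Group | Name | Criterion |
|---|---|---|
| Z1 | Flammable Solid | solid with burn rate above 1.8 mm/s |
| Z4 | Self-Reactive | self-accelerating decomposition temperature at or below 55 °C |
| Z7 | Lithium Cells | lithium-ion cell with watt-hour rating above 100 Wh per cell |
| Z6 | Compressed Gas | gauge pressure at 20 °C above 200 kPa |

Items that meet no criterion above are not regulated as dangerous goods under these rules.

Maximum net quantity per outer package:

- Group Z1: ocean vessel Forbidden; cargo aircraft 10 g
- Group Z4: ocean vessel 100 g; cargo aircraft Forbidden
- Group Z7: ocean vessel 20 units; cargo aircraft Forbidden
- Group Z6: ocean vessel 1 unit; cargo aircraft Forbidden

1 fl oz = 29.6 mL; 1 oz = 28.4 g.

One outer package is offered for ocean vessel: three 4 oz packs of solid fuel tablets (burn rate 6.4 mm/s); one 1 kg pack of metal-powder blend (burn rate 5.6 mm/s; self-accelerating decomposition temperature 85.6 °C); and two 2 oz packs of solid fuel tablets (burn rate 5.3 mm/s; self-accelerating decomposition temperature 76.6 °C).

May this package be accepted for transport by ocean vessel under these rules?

Solid fuel tablets: burn rate 6.4 mm/s > 1.8 mm/s → Group Z1 (Flammable Solid).
Burn rate 5.6 mm/s meets the Group Z1 criterion (Flammable Solid), so the metal-powder blend is Group Z1.
Burn rate 5.3 mm/s meets the Group Z1 criterion (Flammable Solid), so the solid fuel tablets are Group Z1.
Group Z1 net quantity: (three 4 oz packs = 340.8 g) + 1 kg + (two 2 oz packs = 113.6 g) = 1454.4 g.
By ocean vessel, Group Z1 is Forbidden regardless of quantity.

No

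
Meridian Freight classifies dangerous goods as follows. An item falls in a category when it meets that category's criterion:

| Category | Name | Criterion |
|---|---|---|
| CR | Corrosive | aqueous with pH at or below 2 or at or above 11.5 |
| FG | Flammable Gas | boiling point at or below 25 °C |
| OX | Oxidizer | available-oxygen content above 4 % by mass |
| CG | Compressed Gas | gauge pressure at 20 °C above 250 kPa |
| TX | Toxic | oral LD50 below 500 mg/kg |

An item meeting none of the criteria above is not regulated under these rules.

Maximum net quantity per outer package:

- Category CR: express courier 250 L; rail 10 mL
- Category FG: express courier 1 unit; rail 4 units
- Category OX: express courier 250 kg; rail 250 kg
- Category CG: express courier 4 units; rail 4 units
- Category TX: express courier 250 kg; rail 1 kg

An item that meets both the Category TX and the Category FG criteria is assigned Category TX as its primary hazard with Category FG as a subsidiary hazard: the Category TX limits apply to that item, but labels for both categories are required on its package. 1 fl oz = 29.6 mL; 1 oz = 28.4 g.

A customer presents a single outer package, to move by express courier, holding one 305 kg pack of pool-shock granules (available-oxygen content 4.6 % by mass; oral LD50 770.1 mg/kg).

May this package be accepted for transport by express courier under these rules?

Available-oxygen content 4.6 % by mass meets the Category OX criterion (Oxidizer), so the pool-shock granules are Category OX.
Category OX quantity: 305 kg.
That exceeds the Category OX express courier limit of 250 kg.

No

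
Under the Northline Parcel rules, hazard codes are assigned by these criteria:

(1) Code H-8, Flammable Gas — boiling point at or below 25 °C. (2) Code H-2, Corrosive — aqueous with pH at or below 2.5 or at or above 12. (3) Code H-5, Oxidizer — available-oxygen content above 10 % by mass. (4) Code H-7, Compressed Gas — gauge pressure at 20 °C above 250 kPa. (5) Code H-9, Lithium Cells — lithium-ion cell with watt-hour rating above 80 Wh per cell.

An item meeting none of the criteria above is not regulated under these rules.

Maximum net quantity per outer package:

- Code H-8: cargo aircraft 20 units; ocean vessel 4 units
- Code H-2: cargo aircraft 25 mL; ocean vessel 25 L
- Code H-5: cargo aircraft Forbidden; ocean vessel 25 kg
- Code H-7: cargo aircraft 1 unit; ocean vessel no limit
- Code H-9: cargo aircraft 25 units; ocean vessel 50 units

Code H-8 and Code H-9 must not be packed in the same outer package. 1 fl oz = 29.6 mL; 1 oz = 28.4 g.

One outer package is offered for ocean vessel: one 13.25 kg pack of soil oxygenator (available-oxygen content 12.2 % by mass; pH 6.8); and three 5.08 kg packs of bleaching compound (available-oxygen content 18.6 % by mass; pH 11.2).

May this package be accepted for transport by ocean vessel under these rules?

No

Soil oxygenator: available-oxygen content 12.2 % by mass > 10 % by mass → Code H-5 (Oxidizer).
The bleaching compound has available-oxygen content 18.6 % by mass, which is > 10 % by mass, so it is Code H-5 (Oxidizer).
Code H-5 net quantity: 13.25 kg + (three 5.08 kg packs = 15.24 kg) = 28.49 kg.
28.49 kg exceeds the ocean vessel limit of 25 kg for Code H-5.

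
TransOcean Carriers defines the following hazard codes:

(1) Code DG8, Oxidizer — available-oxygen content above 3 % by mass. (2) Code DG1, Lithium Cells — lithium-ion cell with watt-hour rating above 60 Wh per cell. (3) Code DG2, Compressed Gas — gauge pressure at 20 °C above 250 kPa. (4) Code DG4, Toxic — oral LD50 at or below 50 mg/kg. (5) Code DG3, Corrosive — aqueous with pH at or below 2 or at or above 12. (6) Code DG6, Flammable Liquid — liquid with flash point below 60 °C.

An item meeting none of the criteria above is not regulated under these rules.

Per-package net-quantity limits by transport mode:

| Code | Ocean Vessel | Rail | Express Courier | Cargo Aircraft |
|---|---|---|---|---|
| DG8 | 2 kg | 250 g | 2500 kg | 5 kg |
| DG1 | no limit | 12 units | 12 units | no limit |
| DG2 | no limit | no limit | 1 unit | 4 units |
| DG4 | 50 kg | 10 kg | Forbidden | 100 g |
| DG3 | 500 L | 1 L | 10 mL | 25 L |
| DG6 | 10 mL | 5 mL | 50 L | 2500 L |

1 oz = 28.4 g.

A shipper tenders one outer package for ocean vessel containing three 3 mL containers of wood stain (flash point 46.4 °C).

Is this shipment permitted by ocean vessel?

The wood stain has flash point 46.4 °C, which is < 60 °C, so it is Code DG6 (Flammable Liquid).
Code DG6 quantity: three 3 mL containers = 9 mL.
9 mL is within the ocean vessel limit of 10 mL for Code DG6.

Yes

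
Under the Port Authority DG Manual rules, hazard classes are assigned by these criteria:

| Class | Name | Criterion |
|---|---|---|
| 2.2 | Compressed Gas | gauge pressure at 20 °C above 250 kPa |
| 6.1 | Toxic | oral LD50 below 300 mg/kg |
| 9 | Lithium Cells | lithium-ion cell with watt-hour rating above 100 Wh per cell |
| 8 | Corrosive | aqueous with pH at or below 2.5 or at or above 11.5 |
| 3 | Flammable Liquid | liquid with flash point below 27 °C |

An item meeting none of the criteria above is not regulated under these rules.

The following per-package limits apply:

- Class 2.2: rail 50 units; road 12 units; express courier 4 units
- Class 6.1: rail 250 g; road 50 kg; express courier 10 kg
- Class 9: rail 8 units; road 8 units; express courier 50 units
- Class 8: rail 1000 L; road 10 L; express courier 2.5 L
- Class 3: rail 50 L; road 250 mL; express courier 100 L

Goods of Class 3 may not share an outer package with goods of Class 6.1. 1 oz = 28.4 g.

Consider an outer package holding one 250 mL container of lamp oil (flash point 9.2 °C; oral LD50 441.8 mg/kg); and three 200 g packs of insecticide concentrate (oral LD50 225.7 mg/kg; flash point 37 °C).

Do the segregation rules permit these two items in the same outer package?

No

Lamp oil: flash point 9.2 °C < 27 °C → Class 3 (Flammable Liquid).
Insecticide concentrate: oral LD50 225.7 mg/kg < 300 mg/kg → Class 6.1 (Toxic).
Class 3 and Class 6.1 may not share an outer package.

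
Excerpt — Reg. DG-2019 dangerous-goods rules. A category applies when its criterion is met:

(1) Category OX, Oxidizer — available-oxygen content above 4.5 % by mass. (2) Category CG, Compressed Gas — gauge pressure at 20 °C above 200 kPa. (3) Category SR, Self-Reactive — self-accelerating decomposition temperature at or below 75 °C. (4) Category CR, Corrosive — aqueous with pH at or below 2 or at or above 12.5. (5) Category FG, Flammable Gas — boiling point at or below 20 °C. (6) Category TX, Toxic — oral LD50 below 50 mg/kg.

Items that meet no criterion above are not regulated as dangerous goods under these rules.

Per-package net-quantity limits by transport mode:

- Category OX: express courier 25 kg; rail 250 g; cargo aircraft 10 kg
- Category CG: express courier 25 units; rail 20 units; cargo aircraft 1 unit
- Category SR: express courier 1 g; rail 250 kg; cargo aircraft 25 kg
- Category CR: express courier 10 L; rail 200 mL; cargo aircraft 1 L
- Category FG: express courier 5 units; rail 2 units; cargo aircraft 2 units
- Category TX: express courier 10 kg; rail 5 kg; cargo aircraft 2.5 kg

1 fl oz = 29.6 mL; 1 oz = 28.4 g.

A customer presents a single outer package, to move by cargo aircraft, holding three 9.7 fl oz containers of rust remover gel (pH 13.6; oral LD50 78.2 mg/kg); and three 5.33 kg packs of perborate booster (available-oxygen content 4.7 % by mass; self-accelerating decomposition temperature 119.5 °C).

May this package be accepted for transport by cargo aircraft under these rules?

No

pH 13.6 meets the Category CR criterion (Corrosive), so the rust remover gel is Category CR.
Available-oxygen content 4.7 % by mass meets the Category OX criterion (Oxidizer), so the perborate booster is Category OX.
Category CR quantity: three 9.7 fl oz containers = 861.36 mL.
That is within the Category CR cargo aircraft limit of 1 L.
Category OX quantity: three 5.33 kg packs = 15.99 kg.
15.99 kg exceeds the cargo aircraft limit of 10 kg for Category OX.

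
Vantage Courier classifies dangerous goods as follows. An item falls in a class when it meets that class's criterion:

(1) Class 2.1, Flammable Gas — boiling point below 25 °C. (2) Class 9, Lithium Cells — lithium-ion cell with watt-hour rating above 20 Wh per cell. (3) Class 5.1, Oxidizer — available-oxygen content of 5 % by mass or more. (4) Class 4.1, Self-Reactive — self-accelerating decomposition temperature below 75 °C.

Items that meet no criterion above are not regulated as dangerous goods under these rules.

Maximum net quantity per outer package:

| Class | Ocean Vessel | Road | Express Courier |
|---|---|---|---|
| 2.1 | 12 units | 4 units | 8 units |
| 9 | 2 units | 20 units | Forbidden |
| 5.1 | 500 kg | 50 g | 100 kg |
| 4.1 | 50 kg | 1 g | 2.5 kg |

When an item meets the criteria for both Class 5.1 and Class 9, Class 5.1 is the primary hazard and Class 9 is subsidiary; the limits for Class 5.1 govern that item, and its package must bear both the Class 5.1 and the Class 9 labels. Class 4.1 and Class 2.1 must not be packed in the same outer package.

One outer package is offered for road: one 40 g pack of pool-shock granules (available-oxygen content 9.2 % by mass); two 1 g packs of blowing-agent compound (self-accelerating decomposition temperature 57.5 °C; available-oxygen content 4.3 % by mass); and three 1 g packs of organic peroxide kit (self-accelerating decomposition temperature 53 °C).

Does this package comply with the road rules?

No

Available-oxygen content 9.2 % by mass meets the Class 5.1 criterion (Oxidizer), so the pool-shock granules are Class 5.1.
The blowing-agent compound has self-accelerating decomposition temperature 57.5 °C, which is < 75 °C, so it is Class 4.1 (Self-Reactive).
With self-accelerating decomposition temperature 53 °C (< 75 °C), the organic peroxide kit falls in Class 4.1.
Class 5.1 quantity: 40 g.
That is within the Class 5.1 road limit of 50 g.
Total Class 4.1: (two 1 g packs = 2 g) + (three 1 g packs = 3 g) = 5 g.
5 g exceeds the road limit of 1 g for Class 4.1.
The segregation rule (Class 4.1 with Class 2.1) does not apply to Class 5.1 with Class 4.1.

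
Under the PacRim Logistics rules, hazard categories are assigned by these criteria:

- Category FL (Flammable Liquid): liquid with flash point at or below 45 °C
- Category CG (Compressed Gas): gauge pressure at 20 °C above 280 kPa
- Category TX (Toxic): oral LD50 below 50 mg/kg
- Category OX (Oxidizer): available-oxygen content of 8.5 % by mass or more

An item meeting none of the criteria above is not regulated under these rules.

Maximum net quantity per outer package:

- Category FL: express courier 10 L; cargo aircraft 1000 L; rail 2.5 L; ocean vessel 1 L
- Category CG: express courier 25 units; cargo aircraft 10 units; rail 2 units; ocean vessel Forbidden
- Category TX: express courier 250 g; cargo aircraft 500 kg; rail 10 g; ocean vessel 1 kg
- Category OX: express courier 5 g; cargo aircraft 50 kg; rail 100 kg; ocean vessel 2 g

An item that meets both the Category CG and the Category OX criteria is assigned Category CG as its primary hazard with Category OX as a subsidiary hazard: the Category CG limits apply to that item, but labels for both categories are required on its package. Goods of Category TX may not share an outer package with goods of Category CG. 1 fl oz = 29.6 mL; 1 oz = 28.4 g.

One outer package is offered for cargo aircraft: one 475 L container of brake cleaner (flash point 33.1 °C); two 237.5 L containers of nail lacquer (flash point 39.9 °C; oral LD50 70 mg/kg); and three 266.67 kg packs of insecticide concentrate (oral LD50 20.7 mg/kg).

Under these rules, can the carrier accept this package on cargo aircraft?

With flash point 33.1 °C (≤ 45 °C), the brake cleaner falls in Category FL.
Nail lacquer: flash point 39.9 °C ≤ 45 °C → Category FL (Flammable Liquid).
The insecticide concentrate has oral LD50 20.7 mg/kg, which is < 50 mg/kg, so it is Category TX (Toxic).
Category TX quantity: three 266.67 kg packs = 800.01 kg.
800.01 kg exceeds the cargo aircraft limit of 500 kg for Category TX.
Category FL net quantity: 475 L + (two 237.5 L containers = 475 L) = 950 L.
950 L ≤ 1000 L (cargo aircraft limit, Category FL) — within limit.
The segregation rule (Category TX with Category CG) does not apply to Category TX with Category FL.

No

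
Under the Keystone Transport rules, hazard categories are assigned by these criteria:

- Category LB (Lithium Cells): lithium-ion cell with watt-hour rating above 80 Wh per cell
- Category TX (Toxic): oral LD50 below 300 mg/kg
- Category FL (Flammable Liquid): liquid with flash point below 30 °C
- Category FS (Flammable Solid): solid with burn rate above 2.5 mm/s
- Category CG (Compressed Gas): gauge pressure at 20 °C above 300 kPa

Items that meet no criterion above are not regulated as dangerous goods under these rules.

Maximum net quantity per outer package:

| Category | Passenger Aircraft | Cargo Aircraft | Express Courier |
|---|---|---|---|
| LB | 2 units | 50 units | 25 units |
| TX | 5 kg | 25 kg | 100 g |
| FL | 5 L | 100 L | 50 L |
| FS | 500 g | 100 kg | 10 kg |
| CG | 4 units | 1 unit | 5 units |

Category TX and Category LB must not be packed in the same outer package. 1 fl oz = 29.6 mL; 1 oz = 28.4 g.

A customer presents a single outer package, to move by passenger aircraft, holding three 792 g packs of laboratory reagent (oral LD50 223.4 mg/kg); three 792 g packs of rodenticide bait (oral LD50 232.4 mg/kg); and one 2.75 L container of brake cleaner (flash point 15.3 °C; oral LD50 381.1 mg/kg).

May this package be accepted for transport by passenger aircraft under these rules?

Yes

With oral LD50 223.4 mg/kg (< 300 mg/kg), the laboratory reagent falls in Category TX.
Rodenticide bait: oral LD50 232.4 mg/kg < 300 mg/kg → Category TX (Toxic).
Brake cleaner: flash point 15.3 °C < 30 °C → Category FL (Flammable Liquid).
Category TX net quantity: (three 792 g packs = 2.376 kg) + (three 792 g packs = 2.376 kg) = 4.752 kg.
That is within the Category TX passenger aircraft limit of 5 kg.
Category FL quantity: 2.75 L.
That is within the Category FL passenger aircraft limit of 5 L.
The segregation rule (Category TX with Category LB) does not apply to Category TX with Category FL.
Every hazard category is within its passenger aircraft limit and no segregation rule is violated.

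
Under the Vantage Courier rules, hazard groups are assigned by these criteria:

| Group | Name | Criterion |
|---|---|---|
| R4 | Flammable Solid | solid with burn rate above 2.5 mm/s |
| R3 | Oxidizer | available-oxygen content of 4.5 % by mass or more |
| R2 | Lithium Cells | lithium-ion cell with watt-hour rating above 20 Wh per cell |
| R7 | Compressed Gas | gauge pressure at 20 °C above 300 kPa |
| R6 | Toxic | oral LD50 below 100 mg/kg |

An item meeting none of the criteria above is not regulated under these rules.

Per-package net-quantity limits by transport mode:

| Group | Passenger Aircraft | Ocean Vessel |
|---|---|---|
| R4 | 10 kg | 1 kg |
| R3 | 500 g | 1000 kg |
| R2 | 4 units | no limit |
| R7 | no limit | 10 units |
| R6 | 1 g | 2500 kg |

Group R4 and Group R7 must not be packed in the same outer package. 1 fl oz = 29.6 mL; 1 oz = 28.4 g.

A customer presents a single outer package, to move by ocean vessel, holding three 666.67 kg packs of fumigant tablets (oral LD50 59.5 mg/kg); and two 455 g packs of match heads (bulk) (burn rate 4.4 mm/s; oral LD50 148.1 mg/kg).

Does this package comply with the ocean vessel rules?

Fumigant tablets: oral LD50 59.5 mg/kg < 100 mg/kg → Group R6 (Toxic).
Burn rate 4.4 mm/s meets the Group R4 criterion (Flammable Solid), so the match heads (bulk) are Group R4.
Group R4 quantity: two 455 g packs = 910 g.
910 g is within the ocean vessel limit of 1 kg for Group R4.
Group R6 quantity: three 666.67 kg packs = 2000.01 kg.
2000.01 kg is within the ocean vessel limit of 2500 kg for Group R6.
The segregation rule (Group R4 with Group R7) does not apply to Group R4 with Group R6.
Every hazard group is within its ocean vessel limit and no segregation rule is violated.

Yes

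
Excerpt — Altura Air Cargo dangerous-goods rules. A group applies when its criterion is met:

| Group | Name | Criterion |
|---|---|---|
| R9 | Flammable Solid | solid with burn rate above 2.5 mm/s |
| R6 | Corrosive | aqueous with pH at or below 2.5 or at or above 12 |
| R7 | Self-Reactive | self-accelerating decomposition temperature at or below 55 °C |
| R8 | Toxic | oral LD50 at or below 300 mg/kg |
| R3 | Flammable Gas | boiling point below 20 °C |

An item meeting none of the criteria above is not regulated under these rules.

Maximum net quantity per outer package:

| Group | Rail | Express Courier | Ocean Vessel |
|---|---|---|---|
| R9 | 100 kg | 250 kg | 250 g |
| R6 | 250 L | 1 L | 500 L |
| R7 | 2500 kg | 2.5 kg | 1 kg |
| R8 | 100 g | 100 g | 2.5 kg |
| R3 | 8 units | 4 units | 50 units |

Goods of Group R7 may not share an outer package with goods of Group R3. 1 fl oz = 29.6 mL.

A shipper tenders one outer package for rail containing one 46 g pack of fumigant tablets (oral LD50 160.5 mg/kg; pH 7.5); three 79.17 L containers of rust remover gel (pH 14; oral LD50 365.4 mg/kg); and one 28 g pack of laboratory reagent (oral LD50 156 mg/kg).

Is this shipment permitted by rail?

With oral LD50 160.5 mg/kg (≤ 300 mg/kg), the fumigant tablets fall in Group R8.
The rust remover gel has pH 14, which is ≥ 12, so it is Group R6 (Corrosive).
Oral LD50 156 mg/kg meets the Group R8 criterion (Toxic), so the laboratory reagent is Group R8.
Group R8 net quantity: 46 g + 28 g = 74 g.
74 g ≤ 100 g (rail limit, Group R8) — within limit.
Group R6 quantity: three 79.17 L containers = 237.51 L.
237.51 L is within the rail limit of 250 L for Group R6.
The segregation rule (Group R7 with Group R3) does not apply to Group R8 with Group R6.
Every hazard group is within its rail limit and no segregation rule is violated.

Yes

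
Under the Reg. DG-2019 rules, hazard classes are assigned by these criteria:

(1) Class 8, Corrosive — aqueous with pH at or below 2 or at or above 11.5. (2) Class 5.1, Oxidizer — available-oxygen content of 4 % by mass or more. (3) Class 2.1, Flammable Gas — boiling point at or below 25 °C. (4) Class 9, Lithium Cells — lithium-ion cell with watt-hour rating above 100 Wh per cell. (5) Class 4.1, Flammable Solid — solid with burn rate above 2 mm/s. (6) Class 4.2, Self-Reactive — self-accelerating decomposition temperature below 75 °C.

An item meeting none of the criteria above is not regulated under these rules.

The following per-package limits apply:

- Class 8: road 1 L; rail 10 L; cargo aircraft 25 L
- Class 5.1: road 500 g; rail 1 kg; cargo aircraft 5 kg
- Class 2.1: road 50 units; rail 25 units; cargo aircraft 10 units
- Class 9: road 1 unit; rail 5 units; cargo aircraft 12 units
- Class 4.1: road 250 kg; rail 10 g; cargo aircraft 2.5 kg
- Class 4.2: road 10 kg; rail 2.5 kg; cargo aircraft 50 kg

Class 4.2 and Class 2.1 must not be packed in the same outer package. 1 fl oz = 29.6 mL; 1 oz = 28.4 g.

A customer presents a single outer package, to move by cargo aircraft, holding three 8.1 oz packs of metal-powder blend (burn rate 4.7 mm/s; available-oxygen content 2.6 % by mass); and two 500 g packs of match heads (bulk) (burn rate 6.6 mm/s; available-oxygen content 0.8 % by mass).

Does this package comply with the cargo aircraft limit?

Yes

Metal-powder blend: burn rate 4.7 mm/s > 2 mm/s → Class 4.1 (Flammable Solid).
With burn rate 6.6 mm/s (> 2 mm/s), the match heads (bulk) fall in Class 4.1.
Class 4.1 net quantity: (three 8.1 oz packs = 690.12 g) + (two 500 g packs = 1 kg) = 1690.12 g.
1690.12 g ≤ 2.5 kg (cargo aircraft limit, Class 4.1) — within limit.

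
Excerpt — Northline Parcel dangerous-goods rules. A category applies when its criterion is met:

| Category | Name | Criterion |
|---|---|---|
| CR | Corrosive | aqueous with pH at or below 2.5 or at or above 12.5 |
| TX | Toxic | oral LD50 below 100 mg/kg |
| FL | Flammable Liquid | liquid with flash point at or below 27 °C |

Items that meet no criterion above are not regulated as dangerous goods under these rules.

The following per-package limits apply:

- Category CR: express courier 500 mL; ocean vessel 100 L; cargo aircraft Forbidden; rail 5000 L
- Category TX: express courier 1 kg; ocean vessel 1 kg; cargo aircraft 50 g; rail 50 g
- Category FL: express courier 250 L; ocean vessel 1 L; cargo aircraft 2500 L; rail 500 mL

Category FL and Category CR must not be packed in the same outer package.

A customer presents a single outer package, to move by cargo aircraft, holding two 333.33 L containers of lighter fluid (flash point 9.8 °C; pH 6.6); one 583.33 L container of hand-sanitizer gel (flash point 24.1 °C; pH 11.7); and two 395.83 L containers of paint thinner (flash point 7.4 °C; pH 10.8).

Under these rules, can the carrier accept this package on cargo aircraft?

Yes

With flash point 9.8 °C (≤ 27 °C), the lighter fluid falls in Category FL.
Flash point 24.1 °C meets the Category FL criterion (Flammable Liquid), so the hand-sanitizer gel is Category FL.
Flash point 7.4 °C meets the Category FL criterion (Flammable Liquid), so the paint thinner is Category FL.
Total Category FL: (two 333.33 L containers = 666.66 L) + 583.33 L + (two 395.83 L containers = 791.66 L) = 2041.65 L.
2041.65 L ≤ 2500 L (cargo aircraft limit, Category FL) — within limit.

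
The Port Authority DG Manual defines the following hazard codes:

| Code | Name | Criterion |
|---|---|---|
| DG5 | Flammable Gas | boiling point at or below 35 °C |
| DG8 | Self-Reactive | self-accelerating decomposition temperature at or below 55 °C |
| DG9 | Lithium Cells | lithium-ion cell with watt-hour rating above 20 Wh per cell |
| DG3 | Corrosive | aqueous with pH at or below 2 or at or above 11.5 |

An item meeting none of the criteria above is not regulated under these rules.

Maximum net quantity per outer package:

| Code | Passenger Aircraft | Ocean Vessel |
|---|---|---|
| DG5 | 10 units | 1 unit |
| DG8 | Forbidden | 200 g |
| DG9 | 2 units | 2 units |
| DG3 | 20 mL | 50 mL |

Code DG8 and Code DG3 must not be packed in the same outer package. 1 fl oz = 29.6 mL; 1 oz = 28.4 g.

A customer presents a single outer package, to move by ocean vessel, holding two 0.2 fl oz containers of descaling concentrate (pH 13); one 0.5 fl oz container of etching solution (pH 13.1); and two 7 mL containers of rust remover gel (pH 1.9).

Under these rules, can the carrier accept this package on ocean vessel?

The descaling concentrate has pH 13, which is ≥ 11.5, so it is Code DG3 (Corrosive).
Etching solution: pH 13.1 ≥ 11.5 → Code DG3 (Corrosive).
pH 1.9 meets the Code DG3 criterion (Corrosive), so the rust remover gel is Code DG3.
Code DG3 net quantity: (two 0.2 fl oz containers = 11.84 mL) + (one 0.5 fl oz container = 14.8 mL) + (two 7 mL containers = 14 mL) = 40.64 mL.
That is within the Code DG3 ocean vessel limit of 50 mL.

Yes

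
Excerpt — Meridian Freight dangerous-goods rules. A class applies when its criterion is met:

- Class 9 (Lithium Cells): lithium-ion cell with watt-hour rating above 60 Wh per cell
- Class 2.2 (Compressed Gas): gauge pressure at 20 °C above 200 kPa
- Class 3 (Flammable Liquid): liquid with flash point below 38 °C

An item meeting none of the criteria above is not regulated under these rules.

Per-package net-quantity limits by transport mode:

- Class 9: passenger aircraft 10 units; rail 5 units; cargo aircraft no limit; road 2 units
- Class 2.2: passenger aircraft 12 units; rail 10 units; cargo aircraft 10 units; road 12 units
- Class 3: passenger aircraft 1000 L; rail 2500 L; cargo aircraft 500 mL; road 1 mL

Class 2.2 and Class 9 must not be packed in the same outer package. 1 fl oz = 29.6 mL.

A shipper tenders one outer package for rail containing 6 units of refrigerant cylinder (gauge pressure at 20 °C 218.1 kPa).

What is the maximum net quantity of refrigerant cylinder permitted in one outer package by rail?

With gauge pressure at 20 °C 218.1 kPa (> 200 kPa), the refrigerant cylinder falls in Class 2.2.
The rail limit for Class 2.2 is 10 units.

10 units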